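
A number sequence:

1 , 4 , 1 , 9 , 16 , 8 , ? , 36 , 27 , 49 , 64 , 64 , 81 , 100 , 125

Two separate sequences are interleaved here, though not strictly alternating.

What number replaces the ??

25

Reading positions in blocks of 3 reveals the pattern AAB — 2 tracks woven together.
Subsequence A: 1, 4, 9, 16, ?, 36, 49, 64, 81, 100 (the squares 1², 2², 3², …).
Subsequence B: 1, 8, 27, 64, 125 (the cubes 1³, 2³, 3³, …).
Subsequence A's pattern makes the blank 25.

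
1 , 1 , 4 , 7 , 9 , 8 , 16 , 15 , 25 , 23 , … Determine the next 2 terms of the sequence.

Split by position mod 2 into 2 tracks.
Track A: 1, 4, 9, 16, 25 (perfect squares starting at 1²).
Track B: 1, 7, 8, 15, 23 (a Fibonacci-like recurrence a_n = a_{n-1} + a_{n-2}).
Position 11 falls in track A as its term 6, giving 36.
Term 12 comes from track B (its 6th entry): 38.

36, 38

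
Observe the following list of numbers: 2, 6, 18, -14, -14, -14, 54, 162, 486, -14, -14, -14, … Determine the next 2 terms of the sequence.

The slot pattern repeats as AAABBB (period 6), so there are 2 interleaved tracks.
Stream A: 2, 6, 18, 54, 162, 486 (geometric with ratio 3).
Stream B: -14, -14, -14, -14, -14, -14 (the constant sequence -14).
Position 13 falls in stream A as its term 7, giving 1458.
Position 14 falls in stream A as its term 8, giving 4374.

1458, 4374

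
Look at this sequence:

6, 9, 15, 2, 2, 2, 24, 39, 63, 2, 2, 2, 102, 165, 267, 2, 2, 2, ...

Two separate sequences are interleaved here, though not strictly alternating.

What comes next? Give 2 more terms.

432, 699

Positions follow the repeating pattern AAABBB; grouping by letter gives 2 tracks.
Track A: 6, 9, 15, 24, 39, 63, 102, 165, 267 (each term equals the sum of the previous two).
Track B: 2, 2, 2, 2, 2, 2, 2, 2, 2 (the constant sequence 2).
Position 19 → track A, term 10 = 432.
Position 20 falls in track A as its term 11, giving 699.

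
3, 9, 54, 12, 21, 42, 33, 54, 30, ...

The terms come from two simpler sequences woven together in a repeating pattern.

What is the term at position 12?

The slot pattern repeats as AAB (period 3), so there are 2 interleaved tracks.
Track A: 3, 9, 12, 21, 33, 54 — a Fibonacci-like recurrence a_n = a_{n-1} + a_{n-2}.
Track B: 54, 42, 30 — arithmetic with common difference −12.
The 12th slot belongs to track B; its 4th term is 18.

18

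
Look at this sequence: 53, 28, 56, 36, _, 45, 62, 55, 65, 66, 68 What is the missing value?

59

Positions 1, 3, 5, … form one subsequence and positions 2, 4, 6, … form another.
Track A: 53, 56, ?, 62, 65, 68. Arithmetic with common difference +3.
Track B: 28, 36, 45, 55, 66. Triangular numbers starting at T_7.
Track A's pattern makes the blank 59.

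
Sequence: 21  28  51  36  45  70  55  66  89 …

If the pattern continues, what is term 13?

Reading positions in blocks of 3 reveals the pattern AAB — 2 tracks woven together.
Track A: 21, 28, 36, 45, 55, 66. The triangular numbers T_6, T_7, ….
Track B: 51, 70, 89. Adding 19 each time.
Term 13 comes from track A (its 9th entry): 105.

105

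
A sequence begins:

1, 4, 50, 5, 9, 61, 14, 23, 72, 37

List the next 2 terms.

The slot pattern repeats as AAB (period 3), so there are 2 interleaved tracks.
Stream A = 1, 4, 5, 9, 14, 23, 37: each term equals the sum of the previous two.
Stream B = 50, 61, 72: arithmetic, step +11.
Position 11 → stream A, term 8 = 60.
Position 12 → stream B, term 4 = 83.

60, 83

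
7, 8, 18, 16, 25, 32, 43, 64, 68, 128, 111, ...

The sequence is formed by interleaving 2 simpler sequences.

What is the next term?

Taking every 2nd term gives 2 separate tracks.
Stream A is 7, 18, 25, 43, 68, 111, which is Fibonacci-style (each term is the sum of the two before it).
Stream B is 8, 16, 32, 64, 128, which is successive powers of 2.
Term 12 comes from stream B (its 6th entry): 256.

256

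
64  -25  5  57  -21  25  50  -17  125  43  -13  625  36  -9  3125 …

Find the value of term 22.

Split by position mod 3: positions 1, 4, 7, … form one track, and each other residue class forms its own.
Track A: 64, 57, 50, 43, 36 (arithmetic, step −7).
Track B: -25, -21, -17, -13, -9 (arithmetic with common difference +4).
Track C: 5, 25, 125, 625, 3125 (powers 5^1, 5^2, 5^3, …).
Position 22 falls in track A as its term 8, giving 15.

15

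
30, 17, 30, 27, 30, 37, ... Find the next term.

Split by position mod 2 into 2 tracks.
Stream A: 30, 30, 30 (always 30).
Stream B: 17, 27, 37 (arithmetic, step +10).
Position 7 falls in stream A as its term 4, giving 30.

30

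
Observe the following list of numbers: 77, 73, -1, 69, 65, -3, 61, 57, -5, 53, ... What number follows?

The slot pattern repeats as AAB (period 3), so there are 2 interleaved tracks.
Subsequence A = 77, 73, 69, 65, 61, 57, 53: subtracting 4 each time.
Subsequence B = -1, -3, -5: linear: a_n = 1 − 2·n.
Position 11 → subsequence A, term 8 = 49.

49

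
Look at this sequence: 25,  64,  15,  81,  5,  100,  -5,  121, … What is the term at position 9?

Odd-indexed and even-indexed terms follow separate rules.
Stream A = 25, 15, 5, -5: arithmetic with common difference −10.
Stream B = 64, 81, 100, 121: the squares 8², 9², 10², ….
Term 9 comes from stream A (its 5th entry): -15.

-15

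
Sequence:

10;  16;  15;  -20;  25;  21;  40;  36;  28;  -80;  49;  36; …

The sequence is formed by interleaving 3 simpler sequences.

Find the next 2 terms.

Taking every 3rd term gives 3 separate tracks.
Subsequence A = 10, -20, 40, -80: a geometric progression (common ratio -2).
Subsequence B = 16, 25, 36, 49: the squares 4², 5², 6², ….
Subsequence C = 15, 21, 28, 36: the triangular numbers T_5, T_6, ….
The 13th slot belongs to subsequence A; its 5th term is 160.
Term 14 comes from subsequence B (its 5th entry): 64.

160, 64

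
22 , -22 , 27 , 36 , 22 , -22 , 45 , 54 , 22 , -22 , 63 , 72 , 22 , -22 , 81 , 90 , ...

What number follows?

22

Reading positions in blocks of 4 reveals the pattern AABB — 2 tracks woven together.
Subsequence A: 22, -22, 22, -22, 22, -22, 22, -22 (the oscillation 22·(−1)^(n+1)).
Subsequence B: 27, 36, 45, 54, 63, 72, 81, 90 (arithmetic, step +9).
Position 17 → subsequence A, term 9 = 22.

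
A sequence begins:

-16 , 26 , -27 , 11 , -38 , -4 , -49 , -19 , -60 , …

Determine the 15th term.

Positions 1, 3, 5, … form one subsequence and positions 2, 4, 6, … form another.
Subsequence A = -16, -27, -38, -49, -60: subtracting 11 each time.
Subsequence B = 26, 11, -4, -19: subtracting 15 each time.
The 15th slot belongs to subsequence A; its 8th term is -93.

-93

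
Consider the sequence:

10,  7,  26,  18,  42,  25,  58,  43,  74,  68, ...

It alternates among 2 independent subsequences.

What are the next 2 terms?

Odd-indexed and even-indexed terms follow separate rules.
Stream A: 10, 26, 42, 58, 74 (adding 16 each time).
Stream B: 7, 18, 25, 43, 68 (Fibonacci-style (each term is the sum of the two before it)).
The 11th slot belongs to stream A; its 6th term is 90.
Position 12 → stream B, term 6 = 111.

90, 111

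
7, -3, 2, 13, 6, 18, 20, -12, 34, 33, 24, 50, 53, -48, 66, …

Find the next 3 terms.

Split by position mod 3 into 3 tracks.
Track A: 7, 13, 20, 33, 53 — Fibonacci-style (each term is the sum of the two before it).
Track B: -3, 6, -12, 24, -48 — geometric, ×-2 each step.
Track C: 2, 18, 34, 50, 66 — arithmetic, step +16.
Position 16 falls in track A as its term 6, giving 86.
Term 17 comes from track B (its 6th entry): 96.
Term 18 comes from track C (its 6th entry): 82.

86, 96, 82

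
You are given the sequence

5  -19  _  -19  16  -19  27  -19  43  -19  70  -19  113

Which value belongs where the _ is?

11

Taking every 2nd term gives 2 separate tracks.
Subsequence A: 5, ?, 16, 27, 43, 70, 113. Each term equals the sum of the previous two.
Subsequence B: -19, -19, -19, -19, -19, -19. Always -19.
The gap is subsequence A's term 2; the rule gives 11.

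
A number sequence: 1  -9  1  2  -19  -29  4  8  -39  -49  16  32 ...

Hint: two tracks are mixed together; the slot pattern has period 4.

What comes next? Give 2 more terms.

-59, -69

Positions follow the repeating pattern AABB; grouping by letter gives 2 tracks.
Track A = 1, -9, -19, -29, -39, -49: arithmetic, step −10.
Track B = 1, 2, 4, 8, 16, 32: multiplying by 2 each time.
Term 13 comes from track A (its 7th entry): -59.
Position 14 → track A, term 8 = -69.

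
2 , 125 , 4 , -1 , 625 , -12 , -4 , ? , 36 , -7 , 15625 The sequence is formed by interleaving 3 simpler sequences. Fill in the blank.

3125

The terms cycle through 3 interleaved subsequences.
Subsequence A is 2, -1, -4, -7, which is subtracting 3 each time.
Subsequence B is 125, 625, ?, 15625, which is powers of 5.
Subsequence C is 4, -12, 36, which is geometric, ×-3 each step.
The gap is subsequence B's term 3; the rule gives 3125.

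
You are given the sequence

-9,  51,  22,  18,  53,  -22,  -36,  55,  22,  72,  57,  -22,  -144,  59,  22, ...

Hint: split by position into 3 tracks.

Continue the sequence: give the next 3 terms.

Split by position mod 3 into 3 tracks.
Track A: -9, 18, -36, 72, -144. Multiplying by -2 each time.
Track B: 51, 53, 55, 57, 59. Arithmetic, step +2.
Track C: 22, -22, 22, -22, 22. The oscillation 22·(−1)^(n+1).
Position 16 → track A, term 6 = 288.
Term 17 comes from track B (its 6th entry): 61.
Position 18 falls in track C as its term 6, giving -22.

288, 61, -22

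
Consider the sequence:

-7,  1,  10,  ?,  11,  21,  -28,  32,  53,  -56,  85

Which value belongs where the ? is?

-14

Reading positions in blocks of 3 reveals the pattern ABB — 2 tracks woven together.
Subsequence A: -7, ?, -28, -56 (a geometric progression (common ratio 2)).
Subsequence B: 1, 10, 11, 21, 32, 53, 85 (Fibonacci-style (each term is the sum of the two before it)).
Filling subsequence A at index 2 by its rule yields -14.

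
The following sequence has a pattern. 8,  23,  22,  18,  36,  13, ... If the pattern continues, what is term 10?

3

The terms cycle through 2 interleaved subsequences.
Subsequence A: 8, 22, 36 (adding 14 each time).
Subsequence B: 23, 18, 13 (linear: a_n = 28 − 5·n).
Position 10 → subsequence B, term 5 = 3.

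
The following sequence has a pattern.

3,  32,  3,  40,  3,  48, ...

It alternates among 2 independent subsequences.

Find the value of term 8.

Odd-indexed and even-indexed terms follow separate rules.
Subsequence A is 3, 3, 3, which is always 3.
Subsequence B is 32, 40, 48, which is adding 8 each time.
The 8th slot belongs to subsequence B; its 4th term is 56.

56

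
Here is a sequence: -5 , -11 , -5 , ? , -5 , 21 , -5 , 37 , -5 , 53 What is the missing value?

5

Positions 1, 3, 5, … form one subsequence and positions 2, 4, 6, … form another.
Stream A: -5, -5, -5, -5, -5 — the constant sequence -5.
Stream B: -11, ?, 21, 37, 53 — linear: a_n = -27 + 16·n.
The gap is stream B's term 2; the rule gives 5.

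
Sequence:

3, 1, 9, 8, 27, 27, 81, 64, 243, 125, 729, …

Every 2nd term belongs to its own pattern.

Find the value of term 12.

Taking every 2nd term gives 2 separate tracks.
Subsequence A: 3, 9, 27, 81, 243, 729 (successive powers of 3).
Subsequence B: 1, 8, 27, 64, 125 (perfect cubes starting at 1³).
Term 12 comes from subsequence B (its 6th entry): 216.

216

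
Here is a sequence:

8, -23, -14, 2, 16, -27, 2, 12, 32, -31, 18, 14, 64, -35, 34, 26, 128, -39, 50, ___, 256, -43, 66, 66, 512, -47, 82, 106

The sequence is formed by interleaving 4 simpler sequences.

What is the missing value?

40

The terms cycle through 4 interleaved subsequences.
Track A: 8, 16, 32, 64, 128, 256, 512 (successive powers of 2).
Track B: -23, -27, -31, -35, -39, -43, -47 (arithmetic with common difference −4).
Track C: -14, 2, 18, 34, 50, 66, 82 (adding 16 each time).
Track D: 2, 12, 14, 26, ?, 66, 106 (each term equals the sum of the previous two).
Filling track D at index 5 by its rule yields 40.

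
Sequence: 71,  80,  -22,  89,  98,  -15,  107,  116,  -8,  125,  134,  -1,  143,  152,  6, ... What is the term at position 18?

13

The slot pattern repeats as AAB (period 3), so there are 2 interleaved tracks.
Subsequence A: 71, 80, 89, 98, 107, 116, 125, 134, 143, 152 — arithmetic, step +9.
Subsequence B: -22, -15, -8, -1, 6 — arithmetic with common difference +7.
Position 18 falls in subsequence B as its term 6, giving 13.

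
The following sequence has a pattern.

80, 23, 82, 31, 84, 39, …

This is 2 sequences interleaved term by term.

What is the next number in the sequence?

Split by position mod 2 into 2 tracks.
Stream A: 80, 82, 84 — arithmetic with common difference +2.
Stream B: 23, 31, 39 — arithmetic with common difference +8.
The 7th slot belongs to stream A; its 4th term is 86.

86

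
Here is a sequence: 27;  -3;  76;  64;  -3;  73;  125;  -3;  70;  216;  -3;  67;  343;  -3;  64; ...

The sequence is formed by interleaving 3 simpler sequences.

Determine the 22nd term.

Split by position mod 3 into 3 tracks.
Track A is 27, 64, 125, 216, 343, which is consecutive cubes n³ from n = 3.
Track B is -3, -3, -3, -3, -3, which is the constant sequence -3.
Track C is 76, 73, 70, 67, 64, which is arithmetic, step −3.
Position 22 → track A, term 8 = 1000.

1000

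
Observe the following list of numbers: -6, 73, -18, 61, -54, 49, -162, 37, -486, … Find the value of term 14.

Odd-indexed and even-indexed terms follow separate rules.
Track A is -6, -18, -54, -162, -486, which is geometric, ×3 each step.
Track B is 73, 61, 49, 37, which is subtracting 12 each time.
The 14th slot belongs to track B; its 7th term is 1.

1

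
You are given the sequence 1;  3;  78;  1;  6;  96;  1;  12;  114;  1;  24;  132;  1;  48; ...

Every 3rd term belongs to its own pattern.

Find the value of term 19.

Split by position mod 3 into 3 tracks.
Track A = 1, 1, 1, 1, 1: constant 1.
Track B = 3, 6, 12, 24, 48: geometric, ×2 each step.
Track C = 78, 96, 114, 132: arithmetic, step +18.
The 19th slot belongs to track A; its 7th term is 1.

1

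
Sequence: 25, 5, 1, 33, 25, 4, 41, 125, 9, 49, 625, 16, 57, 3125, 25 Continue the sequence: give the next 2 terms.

Split by position mod 3: positions 1, 4, 7, … form one track, and each other residue class forms its own.
Subsequence A: 25, 33, 41, 49, 57 — arithmetic, step +8.
Subsequence B: 5, 25, 125, 625, 3125 — successive powers of 5.
Subsequence C: 1, 4, 9, 16, 25 — the squares 1², 2², 3², ….
Term 16 comes from subsequence A (its 6th entry): 65.
The 17th slot belongs to subsequence B; its 6th term is 15625.

65, 15625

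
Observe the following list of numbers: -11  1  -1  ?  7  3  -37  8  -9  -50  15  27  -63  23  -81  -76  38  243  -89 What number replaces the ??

-24

Read the sequence 3 terms at a time; column i is its own pattern.
Subsequence A is -11, ?, -37, -50, -63, -76, -89, which is arithmetic with common difference −13.
Subsequence B is 1, 7, 8, 15, 23, 38, which is Fibonacci-style (each term is the sum of the two before it).
Subsequence C is -1, 3, -9, 27, -81, 243, which is multiplying by -3 each time.
Filling subsequence A at index 2 by its rule yields -24.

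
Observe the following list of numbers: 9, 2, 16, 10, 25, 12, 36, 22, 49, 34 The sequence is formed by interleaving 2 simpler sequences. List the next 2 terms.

64, 56

Positions 1, 3, 5, … form one subsequence and positions 2, 4, 6, … form another.
Stream A: 9, 16, 25, 36, 49 — the squares 3², 4², 5², ….
Stream B: 2, 10, 12, 22, 34 — Fibonacci-style (each term is the sum of the two before it).
Term 11 comes from stream A (its 6th entry): 64.
Position 12 falls in stream B as its term 6, giving 56.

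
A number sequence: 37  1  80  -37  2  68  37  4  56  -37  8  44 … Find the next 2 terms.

37, 16

Taking every 3rd term gives 3 separate tracks.
Track A: 37, -37, 37, -37. Alternating ±37.
Track B: 1, 2, 4, 8. Geometric, ×2 each step.
Track C: 80, 68, 56, 44. Linear: a_n = 92 − 12·n.
Term 13 comes from track A (its 5th entry): 37.
Term 14 comes from track B (its 5th entry): 16.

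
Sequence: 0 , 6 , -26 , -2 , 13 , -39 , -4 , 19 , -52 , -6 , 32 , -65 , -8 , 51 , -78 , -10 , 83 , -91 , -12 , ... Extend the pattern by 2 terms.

Read the sequence 3 terms at a time; column i is its own pattern.
Track A: 0, -2, -4, -6, -8, -10, -12. Linear: a_n = 2 − 2·n.
Track B: 6, 13, 19, 32, 51, 83. Fibonacci-style (each term is the sum of the two before it).
Track C: -26, -39, -52, -65, -78, -91. Linear: a_n = -13 − 13·n.
Term 20 comes from track B (its 7th entry): 134.
Position 21 → track C, term 7 = -104.

134, -104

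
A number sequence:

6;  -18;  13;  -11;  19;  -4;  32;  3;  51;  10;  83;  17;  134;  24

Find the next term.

Taking every 2nd term gives 2 separate tracks.
Stream A is 6, 13, 19, 32, 51, 83, 134, which is Fibonacci-style (each term is the sum of the two before it).
Stream B is -18, -11, -4, 3, 10, 17, 24, which is linear: a_n = -25 + 7·n.
Term 15 comes from stream A (its 8th entry): 217.

217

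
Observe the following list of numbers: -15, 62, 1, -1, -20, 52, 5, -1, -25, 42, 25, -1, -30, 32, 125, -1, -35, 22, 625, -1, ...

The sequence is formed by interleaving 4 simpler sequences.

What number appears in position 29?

The terms cycle through 4 interleaved subsequences.
Track A is -15, -20, -25, -30, -35, which is linear: a_n = -10 − 5·n.
Track B is 62, 52, 42, 32, 22, which is linear: a_n = 72 − 10·n.
Track C is 1, 5, 25, 125, 625, which is powers 5^0, 5^1, 5^2, ….
Track D is -1, -1, -1, -1, -1, which is always -1.
The 29th slot belongs to track A; its 8th term is -50.

-50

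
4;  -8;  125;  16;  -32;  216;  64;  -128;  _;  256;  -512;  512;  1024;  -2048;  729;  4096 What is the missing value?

343

Positions follow the repeating pattern AAB; grouping by letter gives 2 tracks.
Subsequence A = 4, -8, 16, -32, 64, -128, 256, -512, 1024, -2048, 4096: a geometric progression (common ratio -2).
Subsequence B = 125, 216, ?, 512, 729: perfect cubes starting at 5³.
Subsequence B's pattern makes the blank 343.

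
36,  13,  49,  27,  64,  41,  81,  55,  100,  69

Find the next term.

121

Odd-indexed and even-indexed terms follow separate rules.
Track A = 36, 49, 64, 81, 100: consecutive squares n² from n = 6.
Track B = 13, 27, 41, 55, 69: arithmetic, step +14.
The 11th slot belongs to track A; its 6th term is 121.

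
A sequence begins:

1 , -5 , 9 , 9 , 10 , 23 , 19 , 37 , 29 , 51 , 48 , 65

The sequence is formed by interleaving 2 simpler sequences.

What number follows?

77

Positions 1, 3, 5, … form one subsequence and positions 2, 4, 6, … form another.
Subsequence A: 1, 9, 10, 19, 29, 48 — a Fibonacci-like recurrence a_n = a_{n-1} + a_{n-2}.
Subsequence B: -5, 9, 23, 37, 51, 65 — linear: a_n = -19 + 14·n.
Position 13 falls in subsequence A as its term 7, giving 77.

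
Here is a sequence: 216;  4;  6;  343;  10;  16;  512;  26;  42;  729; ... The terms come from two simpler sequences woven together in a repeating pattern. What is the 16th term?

The slot pattern repeats as ABB (period 3), so there are 2 interleaved tracks.
Subsequence A: 216, 343, 512, 729 (consecutive cubes n³ from n = 6).
Subsequence B: 4, 6, 10, 16, 26, 42 (each term equals the sum of the previous two).
Position 16 → subsequence A, term 6 = 1331.

1331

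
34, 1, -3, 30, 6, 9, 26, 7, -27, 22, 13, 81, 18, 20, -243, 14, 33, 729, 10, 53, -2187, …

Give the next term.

6

Taking every 3rd term gives 3 separate tracks.
Track A = 34, 30, 26, 22, 18, 14, 10: arithmetic, step −4.
Track B = 1, 6, 7, 13, 20, 33, 53: each term equals the sum of the previous two.
Track C = -3, 9, -27, 81, -243, 729, -2187: multiplying by -3 each time.
Position 22 → track A, term 8 = 6.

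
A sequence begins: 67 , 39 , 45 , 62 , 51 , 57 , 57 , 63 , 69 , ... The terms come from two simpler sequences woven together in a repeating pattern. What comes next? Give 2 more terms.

52, 75

Reading positions in blocks of 3 reveals the pattern ABB — 2 tracks woven together.
Track A: 67, 62, 57 (linear: a_n = 72 − 5·n).
Track B: 39, 45, 51, 57, 63, 69 (linear: a_n = 33 + 6·n).
The 10th slot belongs to track A; its 4th term is 52.
The 11th slot belongs to track B; its 7th term is 75.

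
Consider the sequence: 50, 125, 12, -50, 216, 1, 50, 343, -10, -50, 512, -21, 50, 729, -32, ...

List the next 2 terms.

-50, 1000

Taking every 3rd term gives 3 separate tracks.
Track A: 50, -50, 50, -50, 50 (the oscillation 50·(−1)^(n+1)).
Track B: 125, 216, 343, 512, 729 (the cubes 5³, 6³, 7³, …).
Track C: 12, 1, -10, -21, -32 (arithmetic with common difference −11).
Position 16 falls in track A as its term 6, giving -50.
Position 17 falls in track B as its term 6, giving 1000.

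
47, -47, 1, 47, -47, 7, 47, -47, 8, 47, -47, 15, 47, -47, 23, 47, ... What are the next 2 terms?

Reading positions in blocks of 3 reveals the pattern AAB — 2 tracks woven together.
Subsequence A: 47, -47, 47, -47, 47, -47, 47, -47, 47, -47, 47 (oscillating between 47 and -47).
Subsequence B: 1, 7, 8, 15, 23 (a Fibonacci-like recurrence a_n = a_{n-1} + a_{n-2}).
Position 17 → subsequence A, term 12 = -47.
The 18th slot belongs to subsequence B; its 6th term is 38.

-47, 38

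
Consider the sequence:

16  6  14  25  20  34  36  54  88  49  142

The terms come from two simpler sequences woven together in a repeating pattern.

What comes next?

Reading positions in blocks of 3 reveals the pattern ABB — 2 tracks woven together.
Track A: 16, 25, 36, 49 — consecutive squares n² from n = 4.
Track B: 6, 14, 20, 34, 54, 88, 142 — Fibonacci-style (each term is the sum of the two before it).
Position 12 → track B, term 8 = 230.

230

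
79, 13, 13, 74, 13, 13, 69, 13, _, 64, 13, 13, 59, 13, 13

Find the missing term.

The slot pattern repeats as ABB (period 3), so there are 2 interleaved tracks.
Track A: 79, 74, 69, 64, 59. Arithmetic, step −5.
Track B: 13, 13, 13, 13, 13, ?, 13, 13, 13, 13. The constant sequence 13.
So the missing entry in track B is 13.

13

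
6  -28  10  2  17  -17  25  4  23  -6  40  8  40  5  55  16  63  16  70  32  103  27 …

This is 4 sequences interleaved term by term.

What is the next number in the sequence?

85

The terms cycle through 4 interleaved subsequences.
Track A is 6, 17, 23, 40, 63, 103, which is each term equals the sum of the previous two.
Track B is -28, -17, -6, 5, 16, 27, which is arithmetic, step +11.
Track C is 10, 25, 40, 55, 70, which is linear: a_n = -5 + 15·n.
Track D is 2, 4, 8, 16, 32, which is powers of 2.
The 23rd slot belongs to track C; its 6th term is 85.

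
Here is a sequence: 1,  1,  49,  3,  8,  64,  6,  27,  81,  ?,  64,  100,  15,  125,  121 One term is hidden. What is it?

Read the sequence 3 terms at a time; column i is its own pattern.
Subsequence A: 1, 3, 6, ?, 15. Triangular numbers starting at T_1.
Subsequence B: 1, 8, 27, 64, 125. The cubes 1³, 2³, 3³, ….
Subsequence C: 49, 64, 81, 100, 121. Perfect squares starting at 7².
So the missing entry in subsequence A is 10.

10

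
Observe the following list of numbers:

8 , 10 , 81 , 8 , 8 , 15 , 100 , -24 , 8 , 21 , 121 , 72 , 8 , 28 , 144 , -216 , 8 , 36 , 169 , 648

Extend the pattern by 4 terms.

Split by position mod 4 into 4 tracks.
Stream A = 8, 8, 8, 8, 8: constant 8.
Stream B = 10, 15, 21, 28, 36: triangular numbers n(n+1)/2 for n = 4, 5, ….
Stream C = 81, 100, 121, 144, 169: consecutive squares n² from n = 9.
Stream D = 8, -24, 72, -216, 648: geometric, ×-3 each step.
Position 21 falls in stream A as its term 6, giving 8.
Term 22 comes from stream B (its 6th entry): 45.
Position 23 falls in stream C as its term 6, giving 196.
Term 24 comes from stream D (its 6th entry): -1944.

8, 45, 196, -1944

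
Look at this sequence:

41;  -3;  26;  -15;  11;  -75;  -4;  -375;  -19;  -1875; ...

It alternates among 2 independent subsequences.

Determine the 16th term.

Split by position mod 2 into 2 tracks.
Stream A: 41, 26, 11, -4, -19. Arithmetic with common difference −15.
Stream B: -3, -15, -75, -375, -1875. Multiplying by 5 each time.
Term 16 comes from stream B (its 8th entry): -234375.

-234375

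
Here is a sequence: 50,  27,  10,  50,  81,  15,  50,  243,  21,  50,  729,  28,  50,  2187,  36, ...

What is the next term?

50

Taking every 3rd term gives 3 separate tracks.
Track A: 50, 50, 50, 50, 50 — the constant sequence 50.
Track B: 27, 81, 243, 729, 2187 — successive powers of 3.
Track C: 10, 15, 21, 28, 36 — the triangular numbers T_4, T_5, ….
Term 16 comes from track A (its 6th entry): 50.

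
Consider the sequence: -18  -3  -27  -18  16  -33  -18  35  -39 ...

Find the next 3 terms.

-18, 54, -45

Taking every 3rd term gives 3 separate tracks.
Subsequence A is -18, -18, -18, which is constant -18.
Subsequence B is -3, 16, 35, which is linear: a_n = -22 + 19·n.
Subsequence C is -27, -33, -39, which is arithmetic, step −6.
Position 10 → subsequence A, term 4 = -18.
The 11th slot belongs to subsequence B; its 4th term is 54.
The 12th slot belongs to subsequence C; its 4th term is -45.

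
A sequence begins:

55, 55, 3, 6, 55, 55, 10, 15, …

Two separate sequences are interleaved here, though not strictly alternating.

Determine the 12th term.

28

The slot pattern repeats as AABB (period 4), so there are 2 interleaved tracks.
Stream A is 55, 55, 55, 55, which is always 55.
Stream B is 3, 6, 10, 15, which is the triangular numbers T_2, T_3, ….
Position 12 falls in stream B as its term 6, giving 28.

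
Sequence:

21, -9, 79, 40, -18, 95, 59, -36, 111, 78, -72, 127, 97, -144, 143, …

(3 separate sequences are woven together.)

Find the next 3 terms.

116, -288, 159

Taking every 3rd term gives 3 separate tracks.
Track A: 21, 40, 59, 78, 97 (arithmetic with common difference +19).
Track B: -9, -18, -36, -72, -144 (a geometric progression (common ratio 2)).
Track C: 79, 95, 111, 127, 143 (arithmetic with common difference +16).
Term 16 comes from track A (its 6th entry): 116.
Position 17 → track B, term 6 = -288.
The 18th slot belongs to track C; its 6th term is 159.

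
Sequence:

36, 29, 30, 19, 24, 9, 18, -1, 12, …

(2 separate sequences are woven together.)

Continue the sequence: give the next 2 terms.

Taking every 2nd term gives 2 separate tracks.
Subsequence A = 36, 30, 24, 18, 12: arithmetic, step −6.
Subsequence B = 29, 19, 9, -1: arithmetic with common difference −10.
Position 10 → subsequence B, term 5 = -11.
Position 11 falls in subsequence A as its term 6, giving 6.

-11, 6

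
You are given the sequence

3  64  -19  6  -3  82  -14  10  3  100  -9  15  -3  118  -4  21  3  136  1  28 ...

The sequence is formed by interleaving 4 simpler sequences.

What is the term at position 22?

Split by position mod 4: positions 1, 5, 9, … form one track, and each other residue class forms its own.
Track A: 3, -3, 3, -3, 3. Alternating ±3.
Track B: 64, 82, 100, 118, 136. Arithmetic, step +18.
Track C: -19, -14, -9, -4, 1. Linear: a_n = -24 + 5·n.
Track D: 6, 10, 15, 21, 28. Triangular numbers n(n+1)/2 for n = 3, 4, ….
Position 22 falls in track B as its term 6, giving 154.

154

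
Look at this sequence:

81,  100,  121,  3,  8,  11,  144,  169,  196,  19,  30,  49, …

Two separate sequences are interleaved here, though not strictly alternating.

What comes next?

Reading positions in blocks of 6 reveals the pattern AAABBB — 2 tracks woven together.
Track A: 81, 100, 121, 144, 169, 196 — perfect squares starting at 9².
Track B: 3, 8, 11, 19, 30, 49 — a Fibonacci-like recurrence a_n = a_{n-1} + a_{n-2}.
Position 13 → track A, term 7 = 225.

225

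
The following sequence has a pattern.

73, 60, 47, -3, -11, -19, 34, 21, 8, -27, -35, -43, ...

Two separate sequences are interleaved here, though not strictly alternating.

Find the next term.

-5

The slot pattern repeats as AAABBB (period 6), so there are 2 interleaved tracks.
Track A: 73, 60, 47, 34, 21, 8 (linear: a_n = 86 − 13·n).
Track B: -3, -11, -19, -27, -35, -43 (subtracting 8 each time).
Term 13 comes from track A (its 7th entry): -5.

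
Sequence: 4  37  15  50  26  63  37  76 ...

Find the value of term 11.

59

The terms cycle through 2 interleaved subsequences.
Track A: 4, 15, 26, 37 — linear: a_n = -7 + 11·n.
Track B: 37, 50, 63, 76 — adding 13 each time.
Position 11 falls in track A as its term 6, giving 59.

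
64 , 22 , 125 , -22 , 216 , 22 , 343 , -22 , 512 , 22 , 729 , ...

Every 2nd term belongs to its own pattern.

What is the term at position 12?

Taking every 2nd term gives 2 separate tracks.
Track A: 64, 125, 216, 343, 512, 729 (perfect cubes starting at 4³).
Track B: 22, -22, 22, -22, 22 (the oscillation 22·(−1)^(n+1)).
Position 12 falls in track B as its term 6, giving -22.

-22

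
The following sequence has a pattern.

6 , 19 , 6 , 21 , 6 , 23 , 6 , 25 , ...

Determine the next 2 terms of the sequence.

Split by position mod 2 into 2 tracks.
Track A is 6, 6, 6, 6, which is the constant sequence 6.
Track B is 19, 21, 23, 25, which is arithmetic with common difference +2.
Position 9 → track A, term 5 = 6.
The 10th slot belongs to track B; its 5th term is 27.

6, 27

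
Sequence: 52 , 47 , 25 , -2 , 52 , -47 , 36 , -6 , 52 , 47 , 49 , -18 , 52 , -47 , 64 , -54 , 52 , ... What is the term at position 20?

-162

Split by position mod 4 into 4 tracks.
Track A: 52, 52, 52, 52, 52 (the constant sequence 52).
Track B: 47, -47, 47, -47 (oscillating between 47 and -47).
Track C: 25, 36, 49, 64 (perfect squares starting at 5²).
Track D: -2, -6, -18, -54 (a geometric progression (common ratio 3)).
The 20th slot belongs to track D; its 5th term is -162.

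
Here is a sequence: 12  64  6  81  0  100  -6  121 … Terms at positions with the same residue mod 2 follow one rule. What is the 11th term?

Taking every 2nd term gives 2 separate tracks.
Stream A: 12, 6, 0, -6 — linear: a_n = 18 − 6·n.
Stream B: 64, 81, 100, 121 — the squares 8², 9², 10², ….
Position 11 → stream A, term 6 = -18.

-18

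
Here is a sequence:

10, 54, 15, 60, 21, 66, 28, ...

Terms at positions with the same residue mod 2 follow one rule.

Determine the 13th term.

55

The terms cycle through 2 interleaved subsequences.
Subsequence A: 10, 15, 21, 28 (triangular numbers n(n+1)/2 for n = 4, 5, …).
Subsequence B: 54, 60, 66 (linear: a_n = 48 + 6·n).
Position 13 falls in subsequence A as its term 7, giving 55.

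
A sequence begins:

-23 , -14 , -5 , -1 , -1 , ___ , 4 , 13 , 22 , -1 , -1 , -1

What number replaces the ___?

The slot pattern repeats as AAABBB (period 6), so there are 2 interleaved tracks.
Track A: -23, -14, -5, 4, 13, 22 (arithmetic, step +9).
Track B: -1, -1, ?, -1, -1, -1 (always -1).
Track B's pattern makes the blank -1.

-1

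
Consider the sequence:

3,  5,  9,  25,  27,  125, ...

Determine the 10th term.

3125

Split by position mod 2 into 2 tracks.
Subsequence A is 3, 9, 27, which is a geometric progression (common ratio 3).
Subsequence B is 5, 25, 125, which is powers of 5.
The 10th slot belongs to subsequence B; its 5th term is 3125.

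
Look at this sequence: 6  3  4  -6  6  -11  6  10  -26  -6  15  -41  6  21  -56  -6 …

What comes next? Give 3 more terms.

28, -71, 6

Split by position mod 3: positions 1, 4, 7, … form one track, and each other residue class forms its own.
Stream A is 6, -6, 6, -6, 6, -6, which is the oscillation 6·(−1)^(n+1).
Stream B is 3, 6, 10, 15, 21, which is triangular numbers n(n+1)/2 for n = 2, 3, ….
Stream C is 4, -11, -26, -41, -56, which is subtracting 15 each time.
Position 17 falls in stream B as its term 6, giving 28.
The 18th slot belongs to stream C; its 6th term is -71.
Term 19 comes from stream A (its 7th entry): 6.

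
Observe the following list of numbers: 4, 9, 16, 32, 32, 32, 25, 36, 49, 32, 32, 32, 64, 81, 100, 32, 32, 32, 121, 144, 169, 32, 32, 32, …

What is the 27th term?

The slot pattern repeats as AAABBB (period 6), so there are 2 interleaved tracks.
Subsequence A: 4, 9, 16, 25, 36, 49, 64, 81, 100, 121, 144, 169 — perfect squares starting at 2².
Subsequence B: 32, 32, 32, 32, 32, 32, 32, 32, 32, 32, 32, 32 — always 32.
Position 27 falls in subsequence A as its term 15, giving 256.

256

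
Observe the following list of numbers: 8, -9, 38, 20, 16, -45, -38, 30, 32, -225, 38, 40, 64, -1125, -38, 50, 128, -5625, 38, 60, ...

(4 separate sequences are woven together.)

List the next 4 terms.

256, -28125, -38, 70

Read the sequence 4 terms at a time; column i is its own pattern.
Track A is 8, 16, 32, 64, 128, which is successive powers of 2.
Track B is -9, -45, -225, -1125, -5625, which is geometric with ratio 5.
Track C is 38, -38, 38, -38, 38, which is oscillating between 38 and -38.
Track D is 20, 30, 40, 50, 60, which is linear: a_n = 10 + 10·n.
Position 21 → track A, term 6 = 256.
Position 22 → track B, term 6 = -28125.
Position 23 → track C, term 6 = -38.
The 24th slot belongs to track D; its 6th term is 70.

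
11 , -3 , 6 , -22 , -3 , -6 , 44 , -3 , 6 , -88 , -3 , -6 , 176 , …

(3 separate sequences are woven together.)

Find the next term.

-3

Taking every 3rd term gives 3 separate tracks.
Track A = 11, -22, 44, -88, 176: geometric, ×-2 each step.
Track B = -3, -3, -3, -3: the constant sequence -3.
Track C = 6, -6, 6, -6: the oscillation 6·(−1)^(n+1).
Position 14 falls in track B as its term 5, giving -3.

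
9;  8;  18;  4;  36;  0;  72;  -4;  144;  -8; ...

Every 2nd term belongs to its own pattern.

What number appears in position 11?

Split by position mod 2 into 2 tracks.
Subsequence A is 9, 18, 36, 72, 144, which is geometric, ×2 each step.
Subsequence B is 8, 4, 0, -4, -8, which is arithmetic with common difference −4.
The 11th slot belongs to subsequence A; its 6th term is 288.

288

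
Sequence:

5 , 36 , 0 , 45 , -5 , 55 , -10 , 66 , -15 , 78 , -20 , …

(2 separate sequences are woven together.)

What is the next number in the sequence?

Split by position mod 2 into 2 tracks.
Stream A is 5, 0, -5, -10, -15, -20, which is arithmetic, step −5.
Stream B is 36, 45, 55, 66, 78, which is triangular numbers n(n+1)/2 for n = 8, 9, ….
Term 12 comes from stream B (its 6th entry): 91.

91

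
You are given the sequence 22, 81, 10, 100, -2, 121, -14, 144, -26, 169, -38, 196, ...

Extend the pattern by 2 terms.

Odd-indexed and even-indexed terms follow separate rules.
Track A: 22, 10, -2, -14, -26, -38 — arithmetic, step −12.
Track B: 81, 100, 121, 144, 169, 196 — the squares 9², 10², 11², ….
Position 13 → track A, term 7 = -50.
Position 14 falls in track B as its term 7, giving 225.

-50, 225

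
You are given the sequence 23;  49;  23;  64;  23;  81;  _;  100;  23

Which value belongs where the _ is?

23

Split by position mod 2 into 2 tracks.
Track A is 23, 23, 23, ?, 23, which is the constant sequence 23.
Track B is 49, 64, 81, 100, which is consecutive squares n² from n = 7.
Track A's pattern makes the blank 23.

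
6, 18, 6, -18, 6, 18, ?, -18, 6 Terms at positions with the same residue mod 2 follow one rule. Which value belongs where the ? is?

6

Split by position mod 2 into 2 tracks.
Track A = 6, 6, 6, ?, 6: the constant sequence 6.
Track B = 18, -18, 18, -18: oscillating between 18 and -18.
Filling track A at index 4 by its rule yields 6.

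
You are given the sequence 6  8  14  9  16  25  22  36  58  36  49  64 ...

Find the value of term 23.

169

Positions follow the repeating pattern AAABBB; grouping by letter gives 2 tracks.
Track A: 6, 8, 14, 22, 36, 58 — Fibonacci-style (each term is the sum of the two before it).
Track B: 9, 16, 25, 36, 49, 64 — perfect squares starting at 3².
Position 23 → track B, term 11 = 169.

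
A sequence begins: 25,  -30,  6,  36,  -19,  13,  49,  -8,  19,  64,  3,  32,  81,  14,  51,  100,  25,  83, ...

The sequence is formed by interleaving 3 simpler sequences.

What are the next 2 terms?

121, 36

Split by position mod 3 into 3 tracks.
Stream A: 25, 36, 49, 64, 81, 100 (the squares 5², 6², 7², …).
Stream B: -30, -19, -8, 3, 14, 25 (linear: a_n = -41 + 11·n).
Stream C: 6, 13, 19, 32, 51, 83 (a Fibonacci-like recurrence a_n = a_{n-1} + a_{n-2}).
The 19th slot belongs to stream A; its 7th term is 121.
The 20th slot belongs to stream B; its 7th term is 36.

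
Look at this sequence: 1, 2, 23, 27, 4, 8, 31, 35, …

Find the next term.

Positions follow the repeating pattern AABB; grouping by letter gives 2 tracks.
Track A: 1, 2, 4, 8. Successive powers of 2.
Track B: 23, 27, 31, 35. Adding 4 each time.
Position 9 → track A, term 5 = 16.

16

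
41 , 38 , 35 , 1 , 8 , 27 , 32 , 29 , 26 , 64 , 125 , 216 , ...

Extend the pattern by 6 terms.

Reading positions in blocks of 6 reveals the pattern AAABBB — 2 tracks woven together.
Track A = 41, 38, 35, 32, 29, 26: linear: a_n = 44 − 3·n.
Track B = 1, 8, 27, 64, 125, 216: the cubes 1³, 2³, 3³, ….
The 13th slot belongs to track A; its 7th term is 23.
Position 14 falls in track A as its term 8, giving 20.
Position 15 falls in track A as its term 9, giving 17.
Position 16 falls in track B as its term 7, giving 343.
Position 17 falls in track B as its term 8, giving 512.
Position 18 → track B, term 9 = 729.

23, 20, 17, 343, 512, 729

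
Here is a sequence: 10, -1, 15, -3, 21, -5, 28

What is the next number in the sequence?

The terms cycle through 2 interleaved subsequences.
Stream A: 10, 15, 21, 28 (the triangular numbers T_4, T_5, …).
Stream B: -1, -3, -5 (linear: a_n = 1 − 2·n).
The 8th slot belongs to stream B; its 4th term is -7.

-7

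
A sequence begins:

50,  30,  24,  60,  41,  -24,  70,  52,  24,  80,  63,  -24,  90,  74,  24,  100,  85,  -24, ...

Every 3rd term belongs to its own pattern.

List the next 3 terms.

110, 96, 24

Read the sequence 3 terms at a time; column i is its own pattern.
Track A: 50, 60, 70, 80, 90, 100. Adding 10 each time.
Track B: 30, 41, 52, 63, 74, 85. Arithmetic with common difference +11.
Track C: 24, -24, 24, -24, 24, -24. The oscillation 24·(−1)^(n+1).
Term 19 comes from track A (its 7th entry): 110.
The 20th slot belongs to track B; its 7th term is 96.
Term 21 comes from track C (its 7th entry): 24.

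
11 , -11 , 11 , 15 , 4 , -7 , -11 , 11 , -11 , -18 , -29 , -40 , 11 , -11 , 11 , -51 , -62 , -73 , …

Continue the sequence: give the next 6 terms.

-11, 11, -11, -84, -95, -106

The slot pattern repeats as AAABBB (period 6), so there are 2 interleaved tracks.
Subsequence A is 11, -11, 11, -11, 11, -11, 11, -11, 11, which is the oscillation 11·(−1)^(n+1).
Subsequence B is 15, 4, -7, -18, -29, -40, -51, -62, -73, which is arithmetic, step −11.
Position 19 falls in subsequence A as its term 10, giving -11.
Term 20 comes from subsequence A (its 11th entry): 11.
The 21st slot belongs to subsequence A; its 12th term is -11.
Position 22 falls in subsequence B as its term 10, giving -84.
Term 23 comes from subsequence B (its 11th entry): -95.
Term 24 comes from subsequence B (its 12th entry): -106.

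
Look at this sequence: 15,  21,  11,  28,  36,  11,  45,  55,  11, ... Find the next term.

66

Positions follow the repeating pattern AAB; grouping by letter gives 2 tracks.
Subsequence A: 15, 21, 28, 36, 45, 55 — the triangular numbers T_5, T_6, ….
Subsequence B: 11, 11, 11 — the constant sequence 11.
The 10th slot belongs to subsequence A; its 7th term is 66.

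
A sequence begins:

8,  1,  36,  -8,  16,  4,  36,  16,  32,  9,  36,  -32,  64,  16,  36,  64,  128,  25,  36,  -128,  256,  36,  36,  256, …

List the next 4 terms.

512, 49, 36, -512

Split by position mod 4 into 4 tracks.
Track A is 8, 16, 32, 64, 128, 256, which is successive powers of 2.
Track B is 1, 4, 9, 16, 25, 36, which is consecutive squares n² from n = 1.
Track C is 36, 36, 36, 36, 36, 36, which is always 36.
Track D is -8, 16, -32, 64, -128, 256, which is a geometric progression (common ratio -2).
Position 25 → track A, term 7 = 512.
Term 26 comes from track B (its 7th entry): 49.
The 27th slot belongs to track C; its 7th term is 36.
The 28th slot belongs to track D; its 7th term is -512.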